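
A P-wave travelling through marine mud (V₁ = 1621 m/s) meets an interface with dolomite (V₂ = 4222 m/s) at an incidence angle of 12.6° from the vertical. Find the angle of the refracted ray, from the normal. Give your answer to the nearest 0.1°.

Snell's law: sin θ₂ = (V₂/V₁)·sin θ₁ = (4222/1621)·sin 12.6° = 0.5682.
θ₂ = sin⁻¹(0.5682) = 34.62° (from vertical).

34.6°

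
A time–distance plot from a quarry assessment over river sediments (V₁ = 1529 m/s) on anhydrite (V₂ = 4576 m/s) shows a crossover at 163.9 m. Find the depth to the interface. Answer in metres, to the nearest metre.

h = (x_cross/2)·√((V₂−V₁)/(V₂+V₁)).
(V₂−V₁)/(V₂+V₁) = (4576−1529)/(4576+1529) = 0.4991; √ = 0.7065.
h = (163.9/2)·0.7065 = 57.90 m.

58 m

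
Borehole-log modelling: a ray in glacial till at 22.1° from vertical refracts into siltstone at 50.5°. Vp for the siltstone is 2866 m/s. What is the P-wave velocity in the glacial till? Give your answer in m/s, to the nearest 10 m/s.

Snell's law: sin 22.1°/V₁ = sin 50.5°/V₂.
V₁ = V₂·sin 22.1°/sin 50.5° = 2866 × 0.4876 = 1397.39 m/s.

1400 m/s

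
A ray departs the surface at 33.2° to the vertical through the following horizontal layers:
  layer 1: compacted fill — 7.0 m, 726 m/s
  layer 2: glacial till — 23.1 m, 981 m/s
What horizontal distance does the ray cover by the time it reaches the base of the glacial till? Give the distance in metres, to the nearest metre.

Apply Snell's law at each interface; in layer i the horizontal offset is hᵢ·tan θᵢ.
Layer 1: θ = 33.20°; offset = 7.0·tan 33.20° = 4.581 m.
Layer 2: sin θ = 981·sin 33.2°/726 = 0.7399, θ = 47.72°; offset = 23.1·tan 47.72° = 25.406 m.
Total horizontal offset = 29.987 m.

30 m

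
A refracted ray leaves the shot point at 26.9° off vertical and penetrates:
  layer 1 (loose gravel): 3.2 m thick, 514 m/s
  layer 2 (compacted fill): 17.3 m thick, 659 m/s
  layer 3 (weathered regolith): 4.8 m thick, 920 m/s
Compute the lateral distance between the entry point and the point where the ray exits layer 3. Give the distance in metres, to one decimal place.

20.6 m

Ray parameter p = sin 26.9° / 514 m/s = 8.8022e-04 s/m.
Layer 1: θ = 26.90°; offset = 3.2·tan 26.90° = 1.623 m.
Layer 2: sin θ = p·659 = 0.5801 → θ = 35.46°; offset = 17.3·tan 35.46° = 12.320 m.
Layer 3: sin θ = p·920 = 0.8098 → θ = 54.08°; offset = 4.8·tan 54.08° = 6.625 m.
Σ offsets = 20.568 m.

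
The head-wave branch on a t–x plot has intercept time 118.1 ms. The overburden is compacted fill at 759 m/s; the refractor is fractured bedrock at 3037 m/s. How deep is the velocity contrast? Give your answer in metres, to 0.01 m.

θ_c = arcsin(759/3037) = 14.47°; cos θ_c = 0.9683.
tᵢ = 2h cos θ_c/V₁ ⇒ h = tᵢ·V₁/(2 cos θ_c) = 0.1181·759/(2·0.9683) = 46.29 m.

46.29 m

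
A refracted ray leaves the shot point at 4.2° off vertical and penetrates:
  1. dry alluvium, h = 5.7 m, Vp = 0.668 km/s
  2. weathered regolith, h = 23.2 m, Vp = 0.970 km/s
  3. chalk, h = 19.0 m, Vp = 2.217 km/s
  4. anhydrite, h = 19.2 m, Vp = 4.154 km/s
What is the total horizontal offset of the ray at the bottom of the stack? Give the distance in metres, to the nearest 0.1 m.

Ray parameter p = sin 4.2° / 0.668 km/s = 1.0964e-01 s/km.
Layer 1: θ = 4.20°; offset = 5.7·tan 4.20° = 0.419 m.
Layer 2: sin θ = p·0.970 = 0.1063 → θ = 6.10°; offset = 23.2·tan 6.10° = 2.481 m.
Layer 3: sin θ = p·2.217 = 0.2431 → θ = 14.07°; offset = 19.0·tan 14.07° = 4.761 m.
Layer 4: sin θ = p·4.154 = 0.4554 → θ = 27.09°; offset = 19.2·tan 27.09° = 9.822 m.
Σ offsets = 17.483 m.

17.5 m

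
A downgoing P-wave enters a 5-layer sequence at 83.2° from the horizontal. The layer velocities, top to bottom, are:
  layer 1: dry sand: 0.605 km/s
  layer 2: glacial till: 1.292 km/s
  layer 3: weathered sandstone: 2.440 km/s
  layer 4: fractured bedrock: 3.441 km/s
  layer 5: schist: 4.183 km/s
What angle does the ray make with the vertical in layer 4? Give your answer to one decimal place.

From the normal: θ₁ = 90° − 83.2° = 6.8°.
Snell's law across each interface conserves sin θ / V, so sin θ_4 = V_4·sin θ₁/V₁.
sin θ_4 = 3.441 × sin 6.8° / 0.605 = 0.6734.
θ_4 = arcsin 0.6734 = 42.33°.

42.3°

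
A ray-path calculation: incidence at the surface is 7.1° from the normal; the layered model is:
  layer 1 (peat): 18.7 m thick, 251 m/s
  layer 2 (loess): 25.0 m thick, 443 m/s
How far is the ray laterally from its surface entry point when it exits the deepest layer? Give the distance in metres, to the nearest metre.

8 m

Apply Snell's law at each interface; in layer i the horizontal offset is hᵢ·tan θᵢ.
Layer 1: θ = 7.10°; offset = 18.7·tan 7.10° = 2.329 m.
Layer 2: sin θ = 443·sin 7.1°/251 = 0.2181, θ = 12.60°; offset = 25.0·tan 12.60° = 5.588 m.
Summing the layer offsets gives 7.918 m.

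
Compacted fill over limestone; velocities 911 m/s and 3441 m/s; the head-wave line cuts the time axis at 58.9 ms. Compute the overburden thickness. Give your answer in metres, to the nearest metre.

28 m

h = tᵢ·V₁·V₂ / (2·√(V₂²−V₁²)).
√(V₂²−V₁²) = √(3441² − 911²) = 3318.2 m/s.
h = 0.0589 s × 911 × 3441 / (2 × 3318.2) = 27.82 m.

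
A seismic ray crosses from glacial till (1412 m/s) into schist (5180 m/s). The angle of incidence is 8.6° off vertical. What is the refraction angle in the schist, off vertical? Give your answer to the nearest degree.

33°

Snell's law: sin θ₂ = (V₂/V₁)·sin θ₁ = (5180/1412)·sin 8.6° = 0.5486.
θ₂ = arcsin 0.5486 = 33.27° from the normal.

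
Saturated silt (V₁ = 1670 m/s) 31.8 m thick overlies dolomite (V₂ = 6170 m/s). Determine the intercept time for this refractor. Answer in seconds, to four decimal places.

0.0367 s

θ_c = arcsin(V₁/V₂) = arcsin(1670/6170) = 15.70°; cos θ_c = 0.9627.
tᵢ = 2h·cos θ_c / V₁ = 2·31.8·0.9627 / 1670 = 0.03666 s.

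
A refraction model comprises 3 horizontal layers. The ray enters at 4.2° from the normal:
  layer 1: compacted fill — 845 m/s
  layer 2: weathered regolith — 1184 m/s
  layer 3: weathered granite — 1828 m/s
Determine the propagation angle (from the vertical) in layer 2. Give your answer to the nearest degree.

6°

Ray parameter p = sin 4.2° / 845 = 8.6672e-05 s/m.
sin θ_2 = p·V_2 = 8.6672e-05 × 1184 = 0.1026.
θ_2 = 5.89° from the vertical.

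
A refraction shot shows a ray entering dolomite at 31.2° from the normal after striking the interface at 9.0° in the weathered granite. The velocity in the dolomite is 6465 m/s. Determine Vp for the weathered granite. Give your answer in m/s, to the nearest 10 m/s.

sin 9.0° = 0.1564; sin 31.2° = 0.5180.
V₁ = V₂·(sin θ₁/sin θ₂) = 6465·(0.1564/0.5180) = 1952.31 m/s.

1950 m/s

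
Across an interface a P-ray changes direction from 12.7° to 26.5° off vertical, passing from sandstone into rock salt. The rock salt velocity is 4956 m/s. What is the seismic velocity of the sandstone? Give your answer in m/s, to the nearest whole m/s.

2442 m/s

sin 12.7° = 0.2198; sin 26.5° = 0.4462.
V₁ = V₂·(sin θ₁/sin θ₂) = 4956·(0.2198/0.4462) = 2441.87 m/s.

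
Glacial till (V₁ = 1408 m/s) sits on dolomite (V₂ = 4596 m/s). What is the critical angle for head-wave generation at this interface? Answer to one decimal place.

17.8°

At critical incidence the refracted ray runs along the interface (θ₂ = 90°), so sin θ_c = V₁/V₂.
θ_c = arcsin(1408/4596) = arcsin 0.3064 = 17.84°.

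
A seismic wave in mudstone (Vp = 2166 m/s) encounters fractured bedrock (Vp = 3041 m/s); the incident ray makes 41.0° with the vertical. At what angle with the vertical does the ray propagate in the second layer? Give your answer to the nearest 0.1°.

67.1°

Snell's law: sin θ₂ = (V₂/V₁)·sin θ₁ = (3041/2166)·sin 41.0° = 0.9211.
θ₂ = arcsin 0.9211 = 67.09° from the normal.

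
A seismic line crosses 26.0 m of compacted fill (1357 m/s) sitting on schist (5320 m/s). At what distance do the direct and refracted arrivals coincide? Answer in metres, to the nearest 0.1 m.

θ_c = arcsin(1357/5320) = 14.78°, so cos θ_c = 0.9669 and tᵢ = 2h cos θ_c/V₁ = 0.0371 s.
At crossover x/V₁ = x/V₂ + tᵢ ⇒ x = tᵢ/(1/V₁ − 1/V₂) = 0.03705/(7.3692e-04 − 1.8797e-04) = 67.50 m.

67.5 m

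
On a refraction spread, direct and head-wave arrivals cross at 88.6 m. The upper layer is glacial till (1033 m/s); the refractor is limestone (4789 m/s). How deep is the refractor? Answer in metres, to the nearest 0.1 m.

h = (x_cross/2)·√((V₂−V₁)/(V₂+V₁)).
(V₂−V₁)/(V₂+V₁) = (4789−1033)/(4789+1033) = 0.6451; √ = 0.8032.
h = (88.6/2)·0.8032 = 35.58 m.

35.6 m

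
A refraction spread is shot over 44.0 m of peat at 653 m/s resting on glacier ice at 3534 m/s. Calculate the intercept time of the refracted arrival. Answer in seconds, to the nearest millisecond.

0.132 s

tᵢ = 2h·√(V₂²−V₁²)/(V₁V₂).
√(V₂²−V₁²) = √(3534²−653²) = 3473.1 m/s.
tᵢ = 2·44.0·3473.1/(653·3534) = 0.13244 s.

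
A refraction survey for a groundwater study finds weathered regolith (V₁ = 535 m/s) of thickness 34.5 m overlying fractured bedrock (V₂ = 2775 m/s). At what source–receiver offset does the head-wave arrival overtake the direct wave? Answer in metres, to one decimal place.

83.9 m

θ_c = arcsin(535/2775) = 11.12°, so cos θ_c = 0.9812 and tᵢ = 2h cos θ_c/V₁ = 0.1266 s.
At crossover x/V₁ = x/V₂ + tᵢ ⇒ x = tᵢ/(1/V₁ − 1/V₂) = 0.12655/(1.8692e-03 − 3.6036e-04) = 83.88 m.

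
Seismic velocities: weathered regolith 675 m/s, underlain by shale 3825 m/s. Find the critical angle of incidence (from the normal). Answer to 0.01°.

10.16°

Critical incidence: sin θ_c = V₁/V₂ = 675/3825 = 0.1765.
θ_c = arcsin 0.1765 = 10.16°.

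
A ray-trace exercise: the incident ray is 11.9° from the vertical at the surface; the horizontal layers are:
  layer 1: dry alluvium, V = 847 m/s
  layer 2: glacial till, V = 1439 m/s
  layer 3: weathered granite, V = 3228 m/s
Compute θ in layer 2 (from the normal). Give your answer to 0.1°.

Snell's law across each interface conserves sin θ / V, so sin θ_2 = V_2·sin θ₁/V₁.
sin θ_2 = 1439 × sin 11.9° / 847 = 0.3503.
θ_2 = arcsin 0.3503 = 20.51°.

20.5°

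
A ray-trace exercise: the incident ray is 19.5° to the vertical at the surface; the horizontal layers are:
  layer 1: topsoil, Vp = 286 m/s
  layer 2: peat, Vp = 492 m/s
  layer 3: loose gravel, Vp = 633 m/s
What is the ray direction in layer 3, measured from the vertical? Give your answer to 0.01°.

47.63°

Snell's law across each interface conserves sin θ / V, so sin θ_3 = V_3·sin θ₁/V₁.
sin θ_3 = 633 × sin 19.5° / 286 = 0.7388.
θ_3 = 47.63° from the vertical.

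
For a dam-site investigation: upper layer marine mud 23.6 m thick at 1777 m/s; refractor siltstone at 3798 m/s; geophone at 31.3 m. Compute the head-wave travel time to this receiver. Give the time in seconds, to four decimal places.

t = x/V₂ + 2h·√(V₂²−V₁²)/(V₁V₂).
√(V₂²−V₁²) = √(3798²−1777²) = 3356.6 m/s; delay term = 2·23.6·3356.6/(1777·3798) = 0.02347 s.
t = 31.3/3798 + 0.02347 = 0.03172 s.

0.0317 s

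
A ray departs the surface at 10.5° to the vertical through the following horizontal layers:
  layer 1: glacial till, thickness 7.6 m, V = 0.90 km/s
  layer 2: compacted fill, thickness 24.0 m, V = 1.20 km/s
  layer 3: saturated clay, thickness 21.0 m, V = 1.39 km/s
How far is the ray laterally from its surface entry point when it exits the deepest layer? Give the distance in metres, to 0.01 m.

p = sin θ₁/V₁ = sin 10.5°/0.90 = 2.0248e-01 s/km is conserved through the stack.
Layer 1: θ = 10.50°; offset = 7.6·tan 10.50° = 1.4086 m.
Layer 2: sin θ = p·1.20 = 0.2430 → θ = 14.06°; offset = 24.0·tan 14.06° = 6.0117 m.
Layer 3: sin θ = p·1.39 = 0.2815 → θ = 16.35°; offset = 21.0·tan 16.35° = 6.1595 m.
Summing the layer offsets gives 13.5798 m.

13.58 m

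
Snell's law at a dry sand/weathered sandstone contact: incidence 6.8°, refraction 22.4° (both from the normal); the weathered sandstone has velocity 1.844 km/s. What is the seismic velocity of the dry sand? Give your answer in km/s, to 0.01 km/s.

Snell's law: sin 6.8°/V₁ = sin 22.4°/V₂.
V₁ = V₂·sin 6.8°/sin 22.4° = 1.844 × 0.3107 = 0.57 km/s.

0.57 km/s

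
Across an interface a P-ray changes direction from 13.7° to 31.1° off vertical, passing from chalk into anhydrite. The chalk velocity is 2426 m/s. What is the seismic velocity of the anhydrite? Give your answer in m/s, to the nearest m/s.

sin 13.7° = 0.2368; sin 31.1° = 0.5165.
V₂ = V₁·(sin θ₂/sin θ₁) = 2426·(0.5165/0.2368) = 5291.00 m/s.

5291 m/s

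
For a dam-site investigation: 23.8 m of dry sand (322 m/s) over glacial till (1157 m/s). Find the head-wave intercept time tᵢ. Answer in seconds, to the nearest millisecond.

0.142 s

tᵢ = 2h·√(V₂²−V₁²)/(V₁V₂).
√(V₂²−V₁²) = √(1157²−322²) = 1111.3 m/s.
tᵢ = 2·23.8·1111.3/(322·1157) = 0.14199 s.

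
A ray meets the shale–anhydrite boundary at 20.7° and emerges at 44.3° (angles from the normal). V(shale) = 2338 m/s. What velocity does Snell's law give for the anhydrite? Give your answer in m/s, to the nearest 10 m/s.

4620 m/s

sin 20.7° = 0.3535; sin 44.3° = 0.6984.
V₂ = V₁·(sin θ₂/sin θ₁) = 2338·(0.6984/0.3535) = 4619.55 m/s.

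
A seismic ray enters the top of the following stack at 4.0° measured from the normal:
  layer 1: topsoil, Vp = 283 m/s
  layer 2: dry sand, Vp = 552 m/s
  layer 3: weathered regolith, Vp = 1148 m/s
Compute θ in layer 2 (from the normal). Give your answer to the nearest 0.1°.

7.8°

Snell's law across each interface conserves sin θ / V, so sin θ_2 = V_2·sin θ₁/V₁.
sin θ_2 = 552 × sin 4.0° / 283 = 0.1361.
θ_2 = 7.82° from the vertical.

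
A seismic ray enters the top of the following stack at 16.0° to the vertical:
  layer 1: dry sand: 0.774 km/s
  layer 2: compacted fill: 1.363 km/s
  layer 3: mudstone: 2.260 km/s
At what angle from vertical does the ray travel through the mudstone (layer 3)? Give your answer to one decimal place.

53.6°

Ray parameter p = sin 16.0° / 0.774 = 3.5612e-01 s/km.
sin θ_3 = p·V_3 = 3.5612e-01 × 2.260 = 0.8048.
θ_3 = 53.59° from the vertical.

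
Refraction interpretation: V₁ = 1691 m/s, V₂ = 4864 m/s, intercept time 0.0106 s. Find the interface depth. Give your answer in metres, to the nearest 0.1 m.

9.6 m

h = tᵢ·V₁·V₂ / (2·√(V₂²−V₁²)).
√(V₂²−V₁²) = √(4864² − 1691²) = 4560.6 m/s.
h = 0.0106 s × 1691 × 4864 / (2 × 4560.6) = 9.56 m.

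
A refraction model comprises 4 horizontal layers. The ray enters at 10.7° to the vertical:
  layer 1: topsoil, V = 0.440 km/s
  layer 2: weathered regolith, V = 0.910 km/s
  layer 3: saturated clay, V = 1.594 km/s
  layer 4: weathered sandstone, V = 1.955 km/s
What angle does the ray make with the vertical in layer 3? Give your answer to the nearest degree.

Snell's law across each interface conserves sin θ / V, so sin θ_3 = V_3·sin θ₁/V₁.
sin θ_3 = 1.594 × sin 10.7° / 0.440 = 0.6726.
θ_3 = arcsin 0.6726 = 42.27°.

42°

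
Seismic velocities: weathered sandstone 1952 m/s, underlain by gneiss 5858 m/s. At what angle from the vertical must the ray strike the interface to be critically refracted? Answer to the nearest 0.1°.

19.5°

At critical incidence the refracted ray runs along the interface (θ₂ = 90°), so sin θ_c = V₁/V₂.
θ_c = arcsin(1952/5858) = arcsin 0.3332 = 19.46°.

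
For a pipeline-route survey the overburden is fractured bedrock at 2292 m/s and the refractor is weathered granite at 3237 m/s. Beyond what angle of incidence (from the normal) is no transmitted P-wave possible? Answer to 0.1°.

At critical incidence the refracted ray runs along the interface (θ₂ = 90°), so sin θ_c = V₁/V₂.
θ_c = arcsin(2292/3237) = arcsin 0.7081 = 45.08°.

45.1°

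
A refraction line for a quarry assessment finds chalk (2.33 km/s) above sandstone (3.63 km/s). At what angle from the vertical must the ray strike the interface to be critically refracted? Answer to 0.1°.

At critical incidence the refracted ray runs along the interface (θ₂ = 90°), so sin θ_c = V₁/V₂.
θ_c = arcsin(2.33/3.63) = arcsin 0.6419 = 39.93°.

39.9°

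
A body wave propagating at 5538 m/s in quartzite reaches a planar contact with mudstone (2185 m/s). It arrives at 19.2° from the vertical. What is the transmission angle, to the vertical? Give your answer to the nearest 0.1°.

7.5°

sin θ₁/V₁ = sin θ₂/V₂ ⇒ sin θ₂ = 2185·sin 19.2°/5538 = 2185·0.3289/5538 = 0.1298.
θ₂ = arcsin 0.1298 = 7.46° from the normal.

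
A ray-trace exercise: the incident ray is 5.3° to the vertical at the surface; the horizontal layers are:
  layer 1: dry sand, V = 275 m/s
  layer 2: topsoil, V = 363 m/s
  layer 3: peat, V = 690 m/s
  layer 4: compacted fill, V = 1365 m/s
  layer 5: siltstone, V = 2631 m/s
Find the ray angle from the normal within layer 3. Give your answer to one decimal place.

13.4°

Snell's law across each interface conserves sin θ / V, so sin θ_3 = V_3·sin θ₁/V₁.
sin θ_3 = 690 × sin 5.3° / 275 = 0.2318.
θ_3 = 13.40° from the vertical.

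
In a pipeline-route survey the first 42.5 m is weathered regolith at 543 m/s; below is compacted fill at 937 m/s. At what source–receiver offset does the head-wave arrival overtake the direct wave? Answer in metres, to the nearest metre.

θ_c = arcsin(543/937) = 35.42°, so cos θ_c = 0.8150 and tᵢ = 2h cos θ_c/V₁ = 0.1276 s.
At crossover x/V₁ = x/V₂ + tᵢ ⇒ x = tᵢ/(1/V₁ − 1/V₂) = 0.12757/(1.8416e-03 − 1.0672e-03) = 164.74 m.

165 m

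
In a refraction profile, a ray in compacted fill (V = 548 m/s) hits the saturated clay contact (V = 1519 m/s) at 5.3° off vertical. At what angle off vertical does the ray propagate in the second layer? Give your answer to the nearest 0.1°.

14.8°

Snell's law: sin θ₂ = (V₂/V₁)·sin θ₁ = (1519/548)·sin 5.3° = 0.2560.
θ₂ = arcsin 0.2560 = 14.84° from the normal.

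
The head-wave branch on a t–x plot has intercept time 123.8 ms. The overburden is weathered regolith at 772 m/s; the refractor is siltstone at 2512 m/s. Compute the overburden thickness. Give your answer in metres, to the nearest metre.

h = tᵢ·V₁·V₂ / (2·√(V₂²−V₁²)).
√(V₂²−V₁²) = √(2512² − 772²) = 2390.4 m/s.
h = 0.1238 s × 772 × 2512 / (2 × 2390.4) = 50.22 m.

50 m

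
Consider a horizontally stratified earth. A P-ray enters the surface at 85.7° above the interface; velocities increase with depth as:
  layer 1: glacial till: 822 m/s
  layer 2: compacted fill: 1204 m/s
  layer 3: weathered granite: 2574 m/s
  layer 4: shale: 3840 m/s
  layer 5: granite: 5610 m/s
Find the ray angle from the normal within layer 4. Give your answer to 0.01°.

From the normal: θ₁ = 90° − 85.7° = 4.3°.
Ray parameter p = sin 4.3° / 822 = 9.1215e-05 s/m.
sin θ_4 = p·V_4 = 9.1215e-05 × 3840 = 0.3503.
θ_4 = 20.50° from the vertical.

20.50°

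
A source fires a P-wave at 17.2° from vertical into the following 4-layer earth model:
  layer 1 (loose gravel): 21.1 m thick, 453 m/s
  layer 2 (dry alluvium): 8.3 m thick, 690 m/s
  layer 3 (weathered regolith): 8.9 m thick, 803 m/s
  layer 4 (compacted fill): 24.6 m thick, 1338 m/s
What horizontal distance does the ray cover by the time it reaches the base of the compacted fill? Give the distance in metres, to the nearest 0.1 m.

Apply Snell's law at each interface; in layer i the horizontal offset is hᵢ·tan θᵢ.
Layer 1: θ = 17.20°; offset = 21.1·tan 17.20° = 6.532 m.
Layer 2: sin θ = 690·sin 17.2°/453 = 0.4504, θ = 26.77°; offset = 8.3·tan 26.77° = 4.187 m.
Layer 3: sin θ = 803·sin 17.2°/453 = 0.5242, θ = 31.61°; offset = 8.9·tan 31.61° = 5.478 m.
Layer 4: sin θ = 1338·sin 17.2°/453 = 0.8734, θ = 60.86°; offset = 24.6·tan 60.86° = 44.121 m.
Total horizontal offset = 60.318 m.

60.3 m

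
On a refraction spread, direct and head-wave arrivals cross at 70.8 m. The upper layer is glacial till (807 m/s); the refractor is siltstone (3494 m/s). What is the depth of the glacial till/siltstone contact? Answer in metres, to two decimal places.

27.98 m

h = (x_cross/2)·√((V₂−V₁)/(V₂+V₁)).
(V₂−V₁)/(V₂+V₁) = (3494−807)/(3494+807) = 0.6247; √ = 0.7904.
h = (70.8/2)·0.7904 = 27.98 m.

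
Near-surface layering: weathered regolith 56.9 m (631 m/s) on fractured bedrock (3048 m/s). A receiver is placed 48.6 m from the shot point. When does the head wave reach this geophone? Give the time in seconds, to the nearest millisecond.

θ_c = arcsin(V₁/V₂) = arcsin(631/3048) = 11.95°, cos θ_c = 0.9783.
Intercept time tᵢ = 2h cos θ_c / V₁ = 2·56.9·0.9783/631 = 0.17644 s.
t = x/V₂ + tᵢ = 48.6/3048 + 0.17644 = 0.19239 s.

0.192 s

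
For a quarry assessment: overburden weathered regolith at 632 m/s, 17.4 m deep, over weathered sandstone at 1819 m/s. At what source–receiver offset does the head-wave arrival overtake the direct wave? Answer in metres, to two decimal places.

θ_c = arcsin(632/1819) = 20.33°, so cos θ_c = 0.9377 and tᵢ = 2h cos θ_c/V₁ = 0.0516 s.
At crossover x/V₁ = x/V₂ + tᵢ ⇒ x = tᵢ/(1/V₁ − 1/V₂) = 0.05163/(1.5823e-03 − 5.4975e-04) = 50.01 m.

50.01 m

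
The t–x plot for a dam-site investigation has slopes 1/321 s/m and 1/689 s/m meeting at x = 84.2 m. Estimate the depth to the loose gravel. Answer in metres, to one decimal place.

x_cross = 2h·√((V₂+V₁)/(V₂−V₁)) → h = x_cross / (2·√((V₂+V₁)/(V₂−V₁))).
√((V₂+V₁)/(V₂−V₁)) = √((689+321)/(689−321)) = 1.6567.
h = 84.2 / (2·1.6567) = 25.41 m.

25.4 m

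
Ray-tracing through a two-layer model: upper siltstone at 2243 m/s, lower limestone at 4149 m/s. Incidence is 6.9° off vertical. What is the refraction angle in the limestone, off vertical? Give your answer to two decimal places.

sin θ₁/V₁ = sin θ₂/V₂ ⇒ sin θ₂ = 4149·sin 6.9°/2243 = 4149·0.1201/2243 = 0.2222.
θ₂ = sin⁻¹(0.2222) = 12.84° (from vertical).

12.84°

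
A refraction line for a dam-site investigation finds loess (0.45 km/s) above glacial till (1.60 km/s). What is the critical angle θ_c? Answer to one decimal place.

16.3°

At critical incidence the refracted ray runs along the interface (θ₂ = 90°), so sin θ_c = V₁/V₂.
θ_c = arcsin(0.45/1.60) = arcsin 0.2812 = 16.33°.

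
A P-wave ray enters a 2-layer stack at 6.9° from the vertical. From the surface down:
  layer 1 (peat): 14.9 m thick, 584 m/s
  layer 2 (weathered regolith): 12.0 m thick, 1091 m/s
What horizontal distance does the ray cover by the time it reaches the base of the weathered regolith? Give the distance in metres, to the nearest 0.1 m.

4.6 m

Apply Snell's law at each interface; in layer i the horizontal offset is hᵢ·tan θᵢ.
Layer 1: θ = 6.90°; offset = 14.9·tan 6.90° = 1.803 m.
Layer 2: sin θ = 1091·sin 6.9°/584 = 0.2244, θ = 12.97°; offset = 12.0·tan 12.97° = 2.764 m.
Σ offsets = 4.567 m.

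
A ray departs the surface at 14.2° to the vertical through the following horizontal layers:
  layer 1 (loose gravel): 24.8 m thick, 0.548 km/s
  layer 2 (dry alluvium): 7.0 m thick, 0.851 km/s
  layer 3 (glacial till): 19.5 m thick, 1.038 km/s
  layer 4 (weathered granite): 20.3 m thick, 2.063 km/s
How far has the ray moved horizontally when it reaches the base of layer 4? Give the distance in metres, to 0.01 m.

68.26 m

Apply Snell's law at each interface; in layer i the horizontal offset is hᵢ·tan θᵢ.
Layer 1: θ = 14.20°; offset = 24.8·tan 14.20° = 6.2754 m.
Layer 2: sin θ = 0.851·sin 14.2°/0.548 = 0.3809, θ = 22.39°; offset = 7.0·tan 22.39° = 2.8841 m.
Layer 3: sin θ = 1.038·sin 14.2°/0.548 = 0.4647, θ = 27.69°; offset = 19.5·tan 27.69° = 10.2324 m.
Layer 4: sin θ = 2.063·sin 14.2°/0.548 = 0.9235, θ = 67.44°; offset = 20.3·tan 67.44° = 48.8657 m.
Total horizontal offset = 68.2575 m.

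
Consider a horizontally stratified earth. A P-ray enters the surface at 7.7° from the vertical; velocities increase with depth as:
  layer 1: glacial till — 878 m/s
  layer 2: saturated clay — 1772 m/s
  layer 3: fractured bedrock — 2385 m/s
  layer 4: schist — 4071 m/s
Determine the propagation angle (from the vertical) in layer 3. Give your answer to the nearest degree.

21°

Snell's law across each interface conserves sin θ / V, so sin θ_3 = V_3·sin θ₁/V₁.
sin θ_3 = 2385 × sin 7.7° / 878 = 0.3640.
θ_3 = arcsin 0.3640 = 21.34°.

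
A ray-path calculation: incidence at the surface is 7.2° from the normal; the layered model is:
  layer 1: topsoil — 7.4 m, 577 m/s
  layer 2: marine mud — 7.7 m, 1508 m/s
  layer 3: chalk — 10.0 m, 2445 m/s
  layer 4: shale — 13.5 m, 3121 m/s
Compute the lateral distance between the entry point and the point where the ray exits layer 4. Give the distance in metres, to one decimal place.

p = sin θ₁/V₁ = sin 7.2°/577 = 2.1722e-04 s/m is conserved through the stack.
Layer 1: θ = 7.20°; offset = 7.4·tan 7.20° = 0.935 m.
Layer 2: sin θ = p·1508 = 0.3276 → θ = 19.12°; offset = 7.7·tan 19.12° = 2.669 m.
Layer 3: sin θ = p·2445 = 0.5311 → θ = 32.08°; offset = 10.0·tan 32.08° = 6.268 m.
Layer 4: sin θ = p·3121 = 0.6779 → θ = 42.68°; offset = 13.5·tan 42.68° = 12.450 m.
Summing the layer offsets gives 22.322 m.

22.3 m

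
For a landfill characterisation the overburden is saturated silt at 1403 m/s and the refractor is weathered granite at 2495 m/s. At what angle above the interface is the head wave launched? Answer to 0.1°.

55.8°

At critical incidence the refracted ray runs along the interface (θ₂ = 90°), so sin θ_c = V₁/V₂.
θ_c = arcsin(1403/2495) = arcsin 0.5623 = 34.22°.
Measured from the interface: 90° − 34.22° = 55.78°.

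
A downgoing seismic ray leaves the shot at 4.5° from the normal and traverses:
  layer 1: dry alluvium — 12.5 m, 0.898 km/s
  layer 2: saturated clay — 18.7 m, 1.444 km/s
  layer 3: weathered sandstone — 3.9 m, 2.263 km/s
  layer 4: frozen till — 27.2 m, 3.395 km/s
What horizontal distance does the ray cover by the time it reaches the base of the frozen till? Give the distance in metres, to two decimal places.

Apply Snell's law at each interface; in layer i the horizontal offset is hᵢ·tan θᵢ.
Layer 1: θ = 4.50°; offset = 12.5·tan 4.50° = 0.9838 m.
Layer 2: sin θ = 1.444·sin 4.5°/0.898 = 0.1262, θ = 7.25°; offset = 18.7·tan 7.25° = 2.3783 m.
Layer 3: sin θ = 2.263·sin 4.5°/0.898 = 0.1977, θ = 11.40°; offset = 3.9·tan 11.40° = 0.7866 m.
Layer 4: sin θ = 3.395·sin 4.5°/0.898 = 0.2966, θ = 17.25°; offset = 27.2·tan 17.25° = 8.4484 m.
Total horizontal offset = 12.5971 m.

12.60 m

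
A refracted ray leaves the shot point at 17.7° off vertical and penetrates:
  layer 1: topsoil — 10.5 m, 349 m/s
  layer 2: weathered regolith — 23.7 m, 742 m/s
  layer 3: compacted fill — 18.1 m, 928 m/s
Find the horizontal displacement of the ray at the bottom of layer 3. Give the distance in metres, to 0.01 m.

Ray parameter p = sin 17.7° / 349 m/s = 8.7115e-04 s/m.
Layer 1: θ = 17.70°; offset = 10.5·tan 17.70° = 3.3510 m.
Layer 2: sin θ = p·742 = 0.6464 → θ = 40.27°; offset = 23.7·tan 40.27° = 20.0781 m.
Layer 3: sin θ = p·928 = 0.8084 → θ = 53.94°; offset = 18.1·tan 53.94° = 24.8605 m.
Total horizontal offset = 48.2895 m.

48.29 m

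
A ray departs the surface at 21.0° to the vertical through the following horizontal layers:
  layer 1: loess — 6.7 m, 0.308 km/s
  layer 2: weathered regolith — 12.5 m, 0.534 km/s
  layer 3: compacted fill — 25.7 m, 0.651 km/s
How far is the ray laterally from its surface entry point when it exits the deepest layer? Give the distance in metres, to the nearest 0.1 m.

p = sin θ₁/V₁ = sin 21.0°/0.308 = 1.1635e+00 s/km is conserved through the stack.
Layer 1: θ = 21.00°; offset = 6.7·tan 21.00° = 2.572 m.
Layer 2: sin θ = p·0.534 = 0.6213 → θ = 38.41°; offset = 12.5·tan 38.41° = 9.912 m.
Layer 3: sin θ = p·0.651 = 0.7575 → θ = 49.24°; offset = 25.7·tan 49.24° = 29.817 m.
Total horizontal offset = 42.300 m.

42.3 m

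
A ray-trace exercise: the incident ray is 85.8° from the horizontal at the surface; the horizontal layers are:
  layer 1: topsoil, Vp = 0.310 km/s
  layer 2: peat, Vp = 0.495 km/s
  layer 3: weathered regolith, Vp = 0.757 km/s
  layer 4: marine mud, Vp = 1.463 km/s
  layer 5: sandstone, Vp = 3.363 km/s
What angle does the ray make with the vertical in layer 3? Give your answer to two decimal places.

From the normal: θ₁ = 90° − 85.8° = 4.2°.
Snell's law across each interface conserves sin θ / V, so sin θ_3 = V_3·sin θ₁/V₁.
sin θ_3 = 0.757 × sin 4.2° / 0.310 = 0.1788.
θ_3 = 10.30° from the vertical.

10.30°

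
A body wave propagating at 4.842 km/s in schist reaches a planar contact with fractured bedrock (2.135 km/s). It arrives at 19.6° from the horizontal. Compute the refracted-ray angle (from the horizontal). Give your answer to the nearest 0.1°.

Angle from the normal: 90° − 19.6° = 70.4°.
Snell's law: sin θ₂ = (V₂/V₁)·sin θ₁ = (2.135/4.842)·sin 70.4° = 0.4154.
θ₂ = sin⁻¹(0.4154) = 24.54° (from vertical).
From the interface: 90° − 24.54° = 65.46°.

65.5°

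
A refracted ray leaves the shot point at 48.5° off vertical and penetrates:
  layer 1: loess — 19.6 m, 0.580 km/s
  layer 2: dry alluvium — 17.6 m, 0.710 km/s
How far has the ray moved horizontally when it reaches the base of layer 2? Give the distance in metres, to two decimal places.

Ray parameter p = sin 48.5° / 0.580 km/s = 1.2913e+00 s/km.
Layer 1: θ = 48.50°; offset = 19.6·tan 48.50° = 22.1538 m.
Layer 2: sin θ = p·0.710 = 0.9168 → θ = 66.47°; offset = 17.6·tan 66.47° = 40.4121 m.
Total horizontal offset = 62.5659 m.

62.57 m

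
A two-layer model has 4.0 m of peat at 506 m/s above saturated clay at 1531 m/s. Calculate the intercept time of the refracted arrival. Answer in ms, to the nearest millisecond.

15 ms

tᵢ = 2h·√(V₂²−V₁²)/(V₁V₂).
√(V₂²−V₁²) = √(1531²−506²) = 1445.0 m/s.
tᵢ = 2·4.0·1445.0/(506·1531) = 0.01492 s.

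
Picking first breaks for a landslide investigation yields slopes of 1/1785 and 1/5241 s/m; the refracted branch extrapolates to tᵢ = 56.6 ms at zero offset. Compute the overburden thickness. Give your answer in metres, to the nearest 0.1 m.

53.7 m

h = tᵢ·V₁·V₂ / (2·√(V₂²−V₁²)).
√(V₂²−V₁²) = √(5241² − 1785²) = 4927.7 m/s.
h = 0.0566 s × 1785 × 5241 / (2 × 4927.7) = 53.73 m.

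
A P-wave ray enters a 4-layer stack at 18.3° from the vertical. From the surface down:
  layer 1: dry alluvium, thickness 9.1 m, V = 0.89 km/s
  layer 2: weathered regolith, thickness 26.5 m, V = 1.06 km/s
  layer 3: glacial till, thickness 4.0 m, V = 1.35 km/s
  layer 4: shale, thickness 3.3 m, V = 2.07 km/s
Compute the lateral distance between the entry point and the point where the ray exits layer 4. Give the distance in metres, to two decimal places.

19.39 m

Apply Snell's law at each interface; in layer i the horizontal offset is hᵢ·tan θᵢ.
Layer 1: θ = 18.30°; offset = 9.1·tan 18.30° = 3.0095 m.
Layer 2: sin θ = 1.06·sin 18.3°/0.89 = 0.3740, θ = 21.96°; offset = 26.5·tan 21.96° = 10.6855 m.
Layer 3: sin θ = 1.35·sin 18.3°/0.89 = 0.4763, θ = 28.44°; offset = 4.0·tan 28.44° = 2.1667 m.
Layer 4: sin θ = 2.07·sin 18.3°/0.89 = 0.7303, θ = 46.91°; offset = 3.3·tan 46.91° = 3.5279 m.
Total horizontal offset = 19.3895 m.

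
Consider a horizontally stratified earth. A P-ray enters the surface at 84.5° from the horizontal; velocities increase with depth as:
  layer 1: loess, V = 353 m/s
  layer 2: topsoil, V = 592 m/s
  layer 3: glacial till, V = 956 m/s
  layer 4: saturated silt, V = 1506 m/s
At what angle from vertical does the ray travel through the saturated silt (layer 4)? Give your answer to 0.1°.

24.1°

From the normal: θ₁ = 90° − 84.5° = 5.5°.
Snell's law across each interface conserves sin θ / V, so sin θ_4 = V_4·sin θ₁/V₁.
sin θ_4 = 1506 × sin 5.5° / 353 = 0.4089.
θ_4 = 24.14° from the vertical.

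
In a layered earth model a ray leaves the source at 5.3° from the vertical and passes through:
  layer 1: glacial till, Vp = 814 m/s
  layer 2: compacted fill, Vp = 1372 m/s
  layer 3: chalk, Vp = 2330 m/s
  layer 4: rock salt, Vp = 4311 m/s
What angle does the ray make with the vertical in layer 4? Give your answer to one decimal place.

Ray parameter p = sin 5.3° / 814 = 1.1348e-04 s/m.
sin θ_4 = p·V_4 = 1.1348e-04 × 4311 = 0.4892.
θ_4 = arcsin 0.4892 = 29.29°.

29.3°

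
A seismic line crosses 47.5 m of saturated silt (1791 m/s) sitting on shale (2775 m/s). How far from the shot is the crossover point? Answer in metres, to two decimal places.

x_cross = 2h·√((V₂+V₁)/(V₂−V₁)).
(V₂+V₁)/(V₂−V₁) = (2775+1791)/(2775−1791) = 4.6402; √ = 2.1541.
x_cross = 2·47.5·2.1541 = 204.64 m.

204.64 m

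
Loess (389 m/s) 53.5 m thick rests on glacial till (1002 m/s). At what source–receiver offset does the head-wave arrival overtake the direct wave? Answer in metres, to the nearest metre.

x_cross = 2h·√((V₂+V₁)/(V₂−V₁)).
(V₂+V₁)/(V₂−V₁) = (1002+389)/(1002−389) = 2.2692; √ = 1.5064.
x_cross = 2·53.5·1.5064 = 161.18 m.

161 m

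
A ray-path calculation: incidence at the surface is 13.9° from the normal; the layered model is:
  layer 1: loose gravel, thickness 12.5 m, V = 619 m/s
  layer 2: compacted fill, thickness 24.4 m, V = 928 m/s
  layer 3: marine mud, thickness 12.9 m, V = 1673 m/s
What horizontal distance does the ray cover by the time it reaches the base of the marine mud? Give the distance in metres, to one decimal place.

Apply Snell's law at each interface; in layer i the horizontal offset is hᵢ·tan θᵢ.
Layer 1: θ = 13.90°; offset = 12.5·tan 13.90° = 3.093 m.
Layer 2: sin θ = 928·sin 13.9°/619 = 0.3601, θ = 21.11°; offset = 24.4·tan 21.11° = 9.420 m.
Layer 3: sin θ = 1673·sin 13.9°/619 = 0.6493, θ = 40.49°; offset = 12.9·tan 40.49° = 11.013 m.
Σ offsets = 23.526 m.

23.5 m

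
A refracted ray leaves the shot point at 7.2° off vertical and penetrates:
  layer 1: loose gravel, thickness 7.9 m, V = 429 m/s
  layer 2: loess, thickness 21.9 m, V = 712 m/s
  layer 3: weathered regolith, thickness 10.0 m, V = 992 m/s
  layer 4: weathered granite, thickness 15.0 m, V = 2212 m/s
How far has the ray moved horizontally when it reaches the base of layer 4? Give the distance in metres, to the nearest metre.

21 m

p = sin θ₁/V₁ = sin 7.2°/429 = 2.9215e-04 s/m is conserved through the stack.
Layer 1: θ = 7.20°; offset = 7.9·tan 7.20° = 0.998 m.
Layer 2: sin θ = p·712 = 0.2080 → θ = 12.01°; offset = 21.9·tan 12.01° = 4.657 m.
Layer 3: sin θ = p·992 = 0.2898 → θ = 16.85°; offset = 10.0·tan 16.85° = 3.028 m.
Layer 4: sin θ = p·2212 = 0.6462 → θ = 40.26°; offset = 15.0·tan 40.26° = 12.702 m.
Total horizontal offset = 21.386 m.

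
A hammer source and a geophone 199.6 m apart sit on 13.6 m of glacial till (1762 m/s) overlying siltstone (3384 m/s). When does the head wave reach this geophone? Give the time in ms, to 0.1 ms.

t = x/V₂ + 2h·√(V₂²−V₁²)/(V₁V₂).
√(V₂²−V₁²) = √(3384²−1762²) = 2889.1 m/s; delay term = 2·13.6·2889.1/(1762·3384) = 0.01318 s.
t = 199.6/3384 + 0.01318 = 0.07216 s.

72.2 ms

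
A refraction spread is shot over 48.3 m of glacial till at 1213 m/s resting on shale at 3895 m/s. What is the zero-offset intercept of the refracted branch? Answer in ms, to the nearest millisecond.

θ_c = arcsin(V₁/V₂) = arcsin(1213/3895) = 18.15°; cos θ_c = 0.9503.
tᵢ = 2h·cos θ_c / V₁ = 2·48.3·0.9503 / 1213 = 0.07568 s.

76 ms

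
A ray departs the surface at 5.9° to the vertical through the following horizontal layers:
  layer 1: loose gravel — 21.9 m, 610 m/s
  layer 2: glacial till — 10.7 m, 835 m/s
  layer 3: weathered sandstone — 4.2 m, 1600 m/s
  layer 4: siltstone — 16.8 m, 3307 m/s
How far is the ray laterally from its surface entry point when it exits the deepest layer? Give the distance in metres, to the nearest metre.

16 m

Ray parameter p = sin 5.9° / 610 m/s = 1.6851e-04 s/m.
Layer 1: θ = 5.90°; offset = 21.9·tan 5.90° = 2.263 m.
Layer 2: sin θ = p·835 = 0.1407 → θ = 8.09°; offset = 10.7·tan 8.09° = 1.521 m.
Layer 3: sin θ = p·1600 = 0.2696 → θ = 15.64°; offset = 4.2·tan 15.64° = 1.176 m.
Layer 4: sin θ = p·3307 = 0.5573 → θ = 33.87°; offset = 16.8·tan 33.87° = 11.275 m.
Σ offsets = 16.235 m.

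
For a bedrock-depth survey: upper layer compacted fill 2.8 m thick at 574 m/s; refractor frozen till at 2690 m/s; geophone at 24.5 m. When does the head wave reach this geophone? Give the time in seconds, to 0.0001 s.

0.0186 s

θ_c = arcsin(V₁/V₂) = arcsin(574/2690) = 12.32°, cos θ_c = 0.9770.
Intercept time tᵢ = 2h cos θ_c / V₁ = 2·2.8·0.9770/574 = 0.00953 s.
t = x/V₂ + tᵢ = 24.5/2690 + 0.00953 = 0.01864 s.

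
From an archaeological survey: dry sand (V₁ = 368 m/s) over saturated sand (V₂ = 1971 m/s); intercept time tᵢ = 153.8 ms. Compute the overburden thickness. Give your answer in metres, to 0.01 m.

h = tᵢ·V₁·V₂ / (2·√(V₂²−V₁²)).
√(V₂²−V₁²) = √(1971² − 368²) = 1936.3 m/s.
h = 0.1538 s × 368 × 1971 / (2 × 1936.3) = 28.81 m.

28.81 m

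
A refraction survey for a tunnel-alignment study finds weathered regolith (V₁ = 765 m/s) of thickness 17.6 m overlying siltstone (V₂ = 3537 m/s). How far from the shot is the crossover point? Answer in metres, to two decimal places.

x_cross = 2h·√((V₂+V₁)/(V₂−V₁)).
(V₂+V₁)/(V₂−V₁) = (3537+765)/(3537−765) = 1.5519; √ = 1.2458.
x_cross = 2·17.6·1.2458 = 43.85 m.

43.85 m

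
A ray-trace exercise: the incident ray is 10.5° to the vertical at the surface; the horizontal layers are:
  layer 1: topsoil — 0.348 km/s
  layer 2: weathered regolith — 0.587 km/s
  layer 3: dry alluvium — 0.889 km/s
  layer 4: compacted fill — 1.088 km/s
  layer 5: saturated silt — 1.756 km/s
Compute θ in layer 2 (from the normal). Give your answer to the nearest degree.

18°

Ray parameter p = sin 10.5° / 0.348 = 5.2367e-01 s/km.
sin θ_2 = p·V_2 = 5.2367e-01 × 0.587 = 0.3074.
θ_2 = 17.90° from the vertical.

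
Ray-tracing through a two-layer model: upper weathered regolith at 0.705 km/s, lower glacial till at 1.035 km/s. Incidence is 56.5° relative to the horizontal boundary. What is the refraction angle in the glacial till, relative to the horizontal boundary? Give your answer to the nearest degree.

Convert to the normal: θ₁ = 90° − 56.5° = 33.5°.
sin θ₁/V₁ = sin θ₂/V₂ ⇒ sin θ₂ = 1.035·sin 33.5°/0.705 = 1.035·0.5519/0.705 = 0.8103.
θ₂ = sin⁻¹(0.8103) = 54.12° (from vertical).
From the interface: 90° − 54.12° = 35.88°.

36°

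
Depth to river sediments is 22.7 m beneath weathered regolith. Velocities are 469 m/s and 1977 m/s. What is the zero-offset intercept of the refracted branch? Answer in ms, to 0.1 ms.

94.0 ms

θ_c = arcsin(V₁/V₂) = arcsin(469/1977) = 13.72°; cos θ_c = 0.9715.
tᵢ = 2h·cos θ_c / V₁ = 2·22.7·0.9715 / 469 = 0.09404 s.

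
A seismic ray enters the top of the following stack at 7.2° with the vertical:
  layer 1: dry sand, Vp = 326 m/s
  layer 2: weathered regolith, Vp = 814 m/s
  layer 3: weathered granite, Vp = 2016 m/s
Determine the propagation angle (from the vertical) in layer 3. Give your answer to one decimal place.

Snell's law across each interface conserves sin θ / V, so sin θ_3 = V_3·sin θ₁/V₁.
sin θ_3 = 2016 × sin 7.2° / 326 = 0.7751.
θ_3 = 50.81° from the vertical.

50.8°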